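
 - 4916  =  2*( - 2458 ) 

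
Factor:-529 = -23^2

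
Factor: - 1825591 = -1825591^1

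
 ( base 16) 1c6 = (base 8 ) 706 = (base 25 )I4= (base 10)454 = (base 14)246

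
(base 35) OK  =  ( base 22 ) 1h2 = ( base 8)1534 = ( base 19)275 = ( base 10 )860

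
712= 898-186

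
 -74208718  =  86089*( - 862 )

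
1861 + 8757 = 10618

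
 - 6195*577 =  - 3574515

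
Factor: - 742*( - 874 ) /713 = 2^2 * 7^1*19^1*31^( - 1)*53^1 = 28196/31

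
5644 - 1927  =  3717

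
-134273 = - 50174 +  - 84099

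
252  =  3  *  84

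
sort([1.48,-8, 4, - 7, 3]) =[ - 8, - 7,1.48,  3, 4 ]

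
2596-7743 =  - 5147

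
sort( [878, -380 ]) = [ - 380,878]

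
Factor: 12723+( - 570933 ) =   -  2^1*3^1*5^1*23^1*809^1=- 558210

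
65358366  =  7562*8643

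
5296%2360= 576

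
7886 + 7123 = 15009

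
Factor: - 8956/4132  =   - 1033^( - 1 )*2239^1 = -  2239/1033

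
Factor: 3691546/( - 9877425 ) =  - 2^1*3^( - 1)*5^(-2 ) * 17^( - 1)*23^1* 61^ ( - 1 )*127^( - 1 )*80251^1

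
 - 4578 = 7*( - 654 ) 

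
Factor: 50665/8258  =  2^ (-1 )* 5^1*4129^(-1)*10133^1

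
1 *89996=89996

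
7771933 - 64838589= -57066656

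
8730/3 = 2910 = 2910.00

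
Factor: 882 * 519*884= 404658072 = 2^3* 3^3*7^2*13^1*17^1*173^1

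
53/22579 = 53/22579  =  0.00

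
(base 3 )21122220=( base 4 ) 1113102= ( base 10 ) 5586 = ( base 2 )1010111010010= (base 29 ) 6II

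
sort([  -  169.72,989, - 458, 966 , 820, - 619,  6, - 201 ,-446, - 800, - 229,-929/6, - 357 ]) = [ - 800, - 619, - 458 ,-446, - 357, - 229,- 201,  -  169.72, - 929/6,6,820 , 966,  989 ]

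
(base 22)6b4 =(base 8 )6116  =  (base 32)32E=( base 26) 4H4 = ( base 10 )3150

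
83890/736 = 113 + 361/368 =113.98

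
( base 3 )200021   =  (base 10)493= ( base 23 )LA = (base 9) 607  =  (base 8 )755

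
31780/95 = 334 + 10/19 =334.53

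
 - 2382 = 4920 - 7302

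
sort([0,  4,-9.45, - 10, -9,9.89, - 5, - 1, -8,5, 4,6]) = [-10, - 9.45, - 9, -8 , - 5 ,-1, 0,4,4,5 , 6, 9.89]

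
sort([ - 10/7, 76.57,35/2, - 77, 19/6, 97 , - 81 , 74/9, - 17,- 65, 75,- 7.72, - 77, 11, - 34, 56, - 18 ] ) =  [ - 81, - 77,  -  77,-65, - 34, - 18, - 17,-7.72, - 10/7,19/6, 74/9, 11,35/2,56, 75 , 76.57,97 ] 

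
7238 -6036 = 1202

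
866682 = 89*9738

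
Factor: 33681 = 3^1*103^1*109^1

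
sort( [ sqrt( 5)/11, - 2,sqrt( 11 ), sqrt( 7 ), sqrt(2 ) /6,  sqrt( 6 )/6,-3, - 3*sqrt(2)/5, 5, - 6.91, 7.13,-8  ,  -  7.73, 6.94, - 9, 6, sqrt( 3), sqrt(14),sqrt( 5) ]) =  [-9, - 8, - 7.73, - 6.91, - 3, - 2, - 3*sqrt(2 )/5, sqrt(5 ) /11, sqrt( 2 ) /6,sqrt( 6 ) /6, sqrt( 3),sqrt( 5 ), sqrt(7), sqrt(11 ), sqrt( 14), 5, 6,  6.94,7.13]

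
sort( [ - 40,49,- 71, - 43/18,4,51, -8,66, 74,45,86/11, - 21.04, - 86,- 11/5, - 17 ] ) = [ - 86, - 71,- 40,-21.04, - 17, -8, - 43/18, - 11/5, 4,86/11, 45,49, 51,66, 74 ]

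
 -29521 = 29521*( - 1) 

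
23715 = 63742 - 40027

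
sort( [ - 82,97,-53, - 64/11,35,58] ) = [ - 82, - 53, - 64/11, 35, 58  ,  97] 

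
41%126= 41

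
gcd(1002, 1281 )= 3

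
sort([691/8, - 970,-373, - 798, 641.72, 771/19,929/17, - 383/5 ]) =[-970, - 798,- 373 , - 383/5,  771/19,929/17,691/8, 641.72 ] 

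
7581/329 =23 + 2/47  =  23.04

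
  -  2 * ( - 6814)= 13628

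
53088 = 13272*4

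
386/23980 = 193/11990 = 0.02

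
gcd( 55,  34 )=1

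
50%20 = 10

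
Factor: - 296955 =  - 3^2*5^1*6599^1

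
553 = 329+224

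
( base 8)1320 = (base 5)10340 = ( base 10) 720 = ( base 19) 1ih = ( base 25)13k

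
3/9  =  1/3= 0.33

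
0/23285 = 0 = 0.00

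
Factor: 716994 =2^1*3^2*61^1 *653^1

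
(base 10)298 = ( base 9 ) 361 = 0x12a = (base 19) fd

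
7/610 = 7/610 =0.01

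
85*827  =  70295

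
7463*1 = 7463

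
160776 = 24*6699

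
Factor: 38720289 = 3^1*337^1*38299^1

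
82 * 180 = 14760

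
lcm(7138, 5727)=492522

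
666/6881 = 666/6881=0.10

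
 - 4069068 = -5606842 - -1537774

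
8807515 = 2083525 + 6723990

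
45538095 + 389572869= 435110964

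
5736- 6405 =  - 669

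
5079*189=959931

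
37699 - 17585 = 20114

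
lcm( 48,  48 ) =48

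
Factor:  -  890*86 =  - 2^2*5^1*43^1*89^1  =  - 76540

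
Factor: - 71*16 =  - 2^4*71^1 =- 1136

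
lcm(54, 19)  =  1026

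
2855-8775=  -  5920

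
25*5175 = 129375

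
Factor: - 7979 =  -79^1 * 101^1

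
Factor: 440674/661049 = 2^1* 13^1*17^1 * 997^1*661049^( - 1 ) 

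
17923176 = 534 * 33564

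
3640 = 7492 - 3852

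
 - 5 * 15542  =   - 77710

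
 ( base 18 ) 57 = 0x61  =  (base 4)1201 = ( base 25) 3M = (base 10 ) 97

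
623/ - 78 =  - 623/78 = - 7.99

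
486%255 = 231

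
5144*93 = 478392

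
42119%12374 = 4997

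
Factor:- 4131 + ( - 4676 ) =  - 8807^1= - 8807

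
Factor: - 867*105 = - 3^2*5^1*7^1*17^2 = - 91035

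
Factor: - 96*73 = -7008 = -  2^5 *3^1*73^1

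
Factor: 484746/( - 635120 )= -519/680= -  2^( -3 )*3^1*5^(- 1)*17^( - 1 )*173^1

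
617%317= 300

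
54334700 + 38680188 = 93014888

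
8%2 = 0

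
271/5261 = 271/5261 = 0.05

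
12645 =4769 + 7876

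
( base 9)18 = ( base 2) 10001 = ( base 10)17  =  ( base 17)10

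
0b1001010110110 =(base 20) BJA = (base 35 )3vu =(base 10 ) 4790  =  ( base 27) 6fb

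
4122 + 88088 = 92210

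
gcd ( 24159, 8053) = 8053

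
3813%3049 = 764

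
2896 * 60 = 173760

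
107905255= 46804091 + 61101164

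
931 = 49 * 19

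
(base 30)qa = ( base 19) 23b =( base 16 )316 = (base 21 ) 1gd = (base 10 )790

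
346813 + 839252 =1186065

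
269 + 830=1099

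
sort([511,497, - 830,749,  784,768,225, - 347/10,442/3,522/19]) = [ - 830, - 347/10,522/19,442/3  ,  225,  497, 511,749, 768,784]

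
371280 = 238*1560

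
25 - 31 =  - 6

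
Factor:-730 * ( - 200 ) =2^4*5^3*73^1=146000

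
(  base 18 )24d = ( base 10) 733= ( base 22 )1b7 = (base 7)2065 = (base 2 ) 1011011101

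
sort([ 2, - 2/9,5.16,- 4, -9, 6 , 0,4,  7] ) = [ - 9, - 4,-2/9, 0,2, 4, 5.16,6, 7]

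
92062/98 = 939 +20/49 = 939.41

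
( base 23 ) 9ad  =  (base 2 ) 1001110001100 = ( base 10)5004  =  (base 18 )f80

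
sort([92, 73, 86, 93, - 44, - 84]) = [ -84,  -  44, 73, 86, 92,93] 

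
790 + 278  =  1068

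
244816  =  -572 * (-428)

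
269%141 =128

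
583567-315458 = 268109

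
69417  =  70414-997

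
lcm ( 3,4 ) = 12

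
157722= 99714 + 58008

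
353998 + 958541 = 1312539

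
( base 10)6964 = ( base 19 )105A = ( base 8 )15464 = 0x1B34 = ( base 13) 3229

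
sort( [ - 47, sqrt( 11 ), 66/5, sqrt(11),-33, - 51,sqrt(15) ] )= [ - 51  , - 47, - 33, sqrt(11 ), sqrt( 11), sqrt( 15),66/5]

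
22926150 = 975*23514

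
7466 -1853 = 5613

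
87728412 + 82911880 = 170640292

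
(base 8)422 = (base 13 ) 181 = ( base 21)D1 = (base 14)158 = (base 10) 274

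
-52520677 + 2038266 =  - 50482411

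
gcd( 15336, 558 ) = 18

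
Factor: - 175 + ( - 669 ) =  - 2^2*211^1 = - 844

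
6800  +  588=7388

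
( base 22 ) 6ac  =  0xC40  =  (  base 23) 5l8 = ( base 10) 3136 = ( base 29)3L4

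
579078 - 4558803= - 3979725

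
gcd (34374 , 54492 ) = 6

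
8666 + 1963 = 10629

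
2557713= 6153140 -3595427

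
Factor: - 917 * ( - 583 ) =534611= 7^1 *11^1 * 53^1 * 131^1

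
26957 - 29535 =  - 2578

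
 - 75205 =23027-98232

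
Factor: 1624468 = 2^2 * 406117^1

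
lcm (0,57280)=0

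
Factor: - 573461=-7^1*17^1*61^1 * 79^1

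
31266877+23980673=55247550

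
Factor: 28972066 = 2^1*1583^1 * 9151^1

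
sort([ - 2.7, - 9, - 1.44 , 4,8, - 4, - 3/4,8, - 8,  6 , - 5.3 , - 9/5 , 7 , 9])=[-9, - 8, - 5.3, - 4, - 2.7, - 9/5, - 1.44,  -  3/4,4,6, 7,  8,8, 9 ]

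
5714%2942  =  2772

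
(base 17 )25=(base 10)39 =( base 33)16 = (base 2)100111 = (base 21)1I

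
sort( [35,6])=[6,35]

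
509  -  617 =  - 108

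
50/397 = 50/397 = 0.13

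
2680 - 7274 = -4594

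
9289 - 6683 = 2606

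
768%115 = 78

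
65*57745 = 3753425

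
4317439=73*59143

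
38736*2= 77472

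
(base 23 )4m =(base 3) 11020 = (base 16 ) 72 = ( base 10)114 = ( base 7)222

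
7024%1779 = 1687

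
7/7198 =7/7198=0.00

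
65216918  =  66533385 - 1316467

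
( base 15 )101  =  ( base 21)ag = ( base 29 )7n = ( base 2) 11100010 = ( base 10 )226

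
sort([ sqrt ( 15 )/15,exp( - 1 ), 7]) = [ sqrt( 15 ) /15 , exp ( - 1 ) , 7]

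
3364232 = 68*49474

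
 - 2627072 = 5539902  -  8166974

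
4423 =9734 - 5311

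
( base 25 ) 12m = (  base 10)697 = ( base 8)1271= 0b1010111001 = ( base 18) 22D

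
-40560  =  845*(- 48)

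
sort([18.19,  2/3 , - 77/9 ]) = [ - 77/9,2/3 , 18.19]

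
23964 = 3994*6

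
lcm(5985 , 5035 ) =317205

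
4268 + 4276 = 8544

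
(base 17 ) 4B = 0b1001111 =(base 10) 79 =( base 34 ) 2b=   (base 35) 29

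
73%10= 3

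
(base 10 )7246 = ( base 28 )96M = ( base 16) 1C4E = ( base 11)5498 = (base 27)9pa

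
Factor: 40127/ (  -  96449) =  - 43^( -1) * 2243^( - 1) * 40127^1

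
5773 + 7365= 13138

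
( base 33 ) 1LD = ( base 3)2110111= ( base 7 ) 5143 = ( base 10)1795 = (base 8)3403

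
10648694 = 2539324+8109370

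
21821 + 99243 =121064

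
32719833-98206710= - 65486877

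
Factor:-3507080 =  -  2^3*5^1*43^1  *2039^1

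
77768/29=77768/29= 2681.66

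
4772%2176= 420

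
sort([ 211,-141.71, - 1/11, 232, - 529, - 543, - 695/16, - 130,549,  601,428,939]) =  [ - 543, - 529, - 141.71, - 130, - 695/16, - 1/11,211, 232,428, 549,601,939]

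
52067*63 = 3280221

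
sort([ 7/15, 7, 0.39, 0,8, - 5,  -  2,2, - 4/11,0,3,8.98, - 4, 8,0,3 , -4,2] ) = [ - 5, - 4,-4,-2, -4/11,0 , 0,0  ,  0.39, 7/15, 2,2,3, 3,7,8,8,8.98]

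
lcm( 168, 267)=14952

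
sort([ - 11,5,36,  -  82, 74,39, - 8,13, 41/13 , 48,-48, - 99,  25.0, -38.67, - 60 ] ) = [ -99 ,-82, - 60 , - 48, - 38.67, -11, - 8,  41/13, 5, 13, 25.0,36,  39 , 48 , 74]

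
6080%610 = 590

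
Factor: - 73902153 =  - 3^1*13^1*19^1*99733^1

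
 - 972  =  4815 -5787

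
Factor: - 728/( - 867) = 2^3*3^ ( - 1)*7^1*13^1*17^( - 2 )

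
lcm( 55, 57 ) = 3135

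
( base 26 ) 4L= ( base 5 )1000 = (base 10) 125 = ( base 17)76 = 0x7d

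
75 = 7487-7412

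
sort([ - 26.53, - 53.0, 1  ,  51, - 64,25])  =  [ - 64, - 53.0, - 26.53,1, 25, 51 ]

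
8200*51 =418200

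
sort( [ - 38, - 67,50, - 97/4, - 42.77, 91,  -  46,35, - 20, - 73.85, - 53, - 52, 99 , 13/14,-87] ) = [- 87, - 73.85, - 67, - 53, - 52, - 46, - 42.77, - 38, - 97/4, - 20,13/14,35,  50,  91,99 ]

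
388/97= 4 = 4.00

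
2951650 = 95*31070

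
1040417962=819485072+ 220932890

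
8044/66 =4022/33 = 121.88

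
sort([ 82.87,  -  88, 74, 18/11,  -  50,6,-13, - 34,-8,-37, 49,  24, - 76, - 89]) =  [ - 89, - 88,-76 ,-50,-37 ,-34 , - 13,-8, 18/11,6,  24,49,74,  82.87]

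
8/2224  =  1/278 = 0.00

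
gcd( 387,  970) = 1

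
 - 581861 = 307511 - 889372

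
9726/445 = 9726/445= 21.86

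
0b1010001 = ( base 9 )100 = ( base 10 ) 81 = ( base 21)3i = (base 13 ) 63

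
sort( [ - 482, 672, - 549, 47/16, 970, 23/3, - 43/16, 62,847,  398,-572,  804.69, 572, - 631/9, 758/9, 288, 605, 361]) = [  -  572, - 549, - 482, - 631/9, - 43/16, 47/16,  23/3,62,758/9,  288, 361,398, 572  ,  605,672,804.69, 847,970] 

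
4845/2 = 2422+1/2 = 2422.50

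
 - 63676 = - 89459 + 25783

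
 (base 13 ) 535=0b1101111001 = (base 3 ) 1012221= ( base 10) 889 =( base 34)Q5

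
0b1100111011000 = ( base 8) 14730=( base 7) 25201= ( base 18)127a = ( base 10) 6616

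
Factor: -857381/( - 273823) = 7^1*11^( - 2 )*31^( - 1 )*53^1*73^( - 1)*2311^1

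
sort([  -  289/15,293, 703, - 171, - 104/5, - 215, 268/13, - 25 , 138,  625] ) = [ - 215, - 171, - 25, - 104/5,  -  289/15,268/13,  138,  293, 625,703 ]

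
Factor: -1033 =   -  1033^1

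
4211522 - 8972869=-4761347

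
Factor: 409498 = 2^1  *  204749^1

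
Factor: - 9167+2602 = - 5^1*13^1*101^1 = - 6565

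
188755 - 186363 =2392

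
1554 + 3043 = 4597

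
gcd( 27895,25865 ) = 35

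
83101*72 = 5983272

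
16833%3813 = 1581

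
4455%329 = 178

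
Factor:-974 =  -2^1*487^1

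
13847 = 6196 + 7651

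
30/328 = 15/164 = 0.09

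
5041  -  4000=1041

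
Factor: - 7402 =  - 2^1*3701^1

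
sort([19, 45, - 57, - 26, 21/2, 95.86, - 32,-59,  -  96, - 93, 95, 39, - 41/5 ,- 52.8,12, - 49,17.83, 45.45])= [ - 96, - 93, - 59, -57, - 52.8, - 49, - 32, - 26,-41/5,21/2 , 12,  17.83, 19, 39, 45, 45.45,95,95.86] 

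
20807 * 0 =0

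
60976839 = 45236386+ 15740453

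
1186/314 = 593/157= 3.78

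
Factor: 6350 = 2^1*5^2 *127^1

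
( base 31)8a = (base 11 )215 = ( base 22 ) bg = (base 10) 258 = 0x102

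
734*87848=64480432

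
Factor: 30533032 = 2^3 * 3816629^1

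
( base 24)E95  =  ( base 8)20135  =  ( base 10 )8285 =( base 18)17a5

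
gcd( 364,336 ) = 28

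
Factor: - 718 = -2^1*359^1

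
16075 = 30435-14360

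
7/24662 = 7/24662 = 0.00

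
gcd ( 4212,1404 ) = 1404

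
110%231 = 110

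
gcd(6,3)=3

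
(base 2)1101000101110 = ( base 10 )6702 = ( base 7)25353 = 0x1A2E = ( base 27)956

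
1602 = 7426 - 5824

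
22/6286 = 11/3143 = 0.00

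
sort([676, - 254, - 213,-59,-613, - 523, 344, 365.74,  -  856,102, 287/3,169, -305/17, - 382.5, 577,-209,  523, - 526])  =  [ - 856, - 613 , - 526,  -  523,-382.5, - 254,-213,-209, - 59,  -  305/17, 287/3, 102, 169, 344, 365.74, 523,577, 676 ] 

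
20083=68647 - 48564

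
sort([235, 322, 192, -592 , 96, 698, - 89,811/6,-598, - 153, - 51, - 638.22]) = [ - 638.22,  -  598, - 592, - 153, - 89,  -  51, 96,  811/6, 192,235, 322,698] 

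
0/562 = 0 = 0.00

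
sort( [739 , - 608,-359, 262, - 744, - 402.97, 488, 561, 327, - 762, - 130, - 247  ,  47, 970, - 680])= [-762, - 744,-680,- 608, - 402.97,-359, - 247, -130,47,262 , 327,488, 561,739, 970]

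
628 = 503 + 125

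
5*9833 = 49165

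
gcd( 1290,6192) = 258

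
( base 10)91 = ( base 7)160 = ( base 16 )5b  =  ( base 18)51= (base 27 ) 3a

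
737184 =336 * 2194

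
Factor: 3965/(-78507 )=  - 5/99= -  3^( - 2 ) * 5^1 * 11^(-1 )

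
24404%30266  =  24404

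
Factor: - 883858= - 2^1*359^1 * 1231^1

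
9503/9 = 9503/9 = 1055.89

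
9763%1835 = 588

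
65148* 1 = 65148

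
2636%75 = 11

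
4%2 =0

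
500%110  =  60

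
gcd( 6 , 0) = 6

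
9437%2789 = 1070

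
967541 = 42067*23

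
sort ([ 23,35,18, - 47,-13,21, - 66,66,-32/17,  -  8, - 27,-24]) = [ - 66, - 47, - 27,-24,- 13, - 8, - 32/17,18,  21,23,35, 66] 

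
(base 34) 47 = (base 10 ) 143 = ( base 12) bb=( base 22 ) 6B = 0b10001111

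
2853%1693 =1160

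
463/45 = 463/45 = 10.29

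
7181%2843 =1495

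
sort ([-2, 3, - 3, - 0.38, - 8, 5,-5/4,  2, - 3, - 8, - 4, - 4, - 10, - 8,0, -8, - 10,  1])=[ - 10, - 10, - 8, - 8, - 8 , - 8,-4 , - 4 , - 3, - 3,-2, - 5/4,  -  0.38, 0, 1,2, 3,5]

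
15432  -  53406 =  -37974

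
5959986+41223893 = 47183879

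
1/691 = 1/691 = 0.00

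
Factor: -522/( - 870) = 3/5 = 3^1*5^( - 1)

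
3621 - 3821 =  - 200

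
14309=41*349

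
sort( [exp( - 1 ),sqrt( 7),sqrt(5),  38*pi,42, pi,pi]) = [exp ( - 1 ),  sqrt( 5 ), sqrt( 7) , pi,  pi, 42,  38*pi ]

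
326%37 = 30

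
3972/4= 993 = 993.00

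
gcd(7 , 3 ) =1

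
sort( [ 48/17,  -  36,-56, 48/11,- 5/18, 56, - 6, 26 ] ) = [ -56,  -  36,-6,-5/18,48/17, 48/11,26 , 56 ] 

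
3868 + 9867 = 13735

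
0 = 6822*0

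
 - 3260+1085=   -2175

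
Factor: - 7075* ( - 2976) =2^5 * 3^1*5^2*31^1*283^1 = 21055200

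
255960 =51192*5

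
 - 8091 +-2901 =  - 10992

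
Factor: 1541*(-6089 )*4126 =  - 38714872774 = - 2^1 * 23^1*67^1*2063^1*6089^1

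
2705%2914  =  2705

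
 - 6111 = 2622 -8733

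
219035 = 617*355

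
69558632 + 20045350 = 89603982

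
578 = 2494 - 1916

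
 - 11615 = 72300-83915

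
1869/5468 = 1869/5468   =  0.34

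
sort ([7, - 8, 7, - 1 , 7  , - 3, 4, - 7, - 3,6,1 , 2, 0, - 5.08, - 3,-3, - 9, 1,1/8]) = [ - 9, - 8,-7 , - 5.08,-3, - 3, - 3, - 3, - 1, 0, 1/8, 1, 1 , 2,4,6, 7,  7, 7]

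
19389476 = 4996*3881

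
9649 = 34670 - 25021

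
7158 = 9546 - 2388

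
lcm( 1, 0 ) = 0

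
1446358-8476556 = - 7030198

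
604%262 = 80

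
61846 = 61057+789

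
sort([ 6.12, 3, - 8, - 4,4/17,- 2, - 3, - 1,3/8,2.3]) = [-8, - 4, - 3, - 2,- 1, 4/17, 3/8, 2.3, 3, 6.12] 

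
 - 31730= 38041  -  69771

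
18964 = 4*4741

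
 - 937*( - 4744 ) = 4445128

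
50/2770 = 5/277 = 0.02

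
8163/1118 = 7 + 337/1118 = 7.30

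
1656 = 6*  276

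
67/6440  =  67/6440 = 0.01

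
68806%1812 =1762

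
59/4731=59/4731 = 0.01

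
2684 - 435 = 2249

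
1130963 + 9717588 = 10848551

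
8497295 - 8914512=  - 417217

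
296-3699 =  - 3403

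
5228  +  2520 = 7748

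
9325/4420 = 2 + 97/884 = 2.11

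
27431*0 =0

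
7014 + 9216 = 16230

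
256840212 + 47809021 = 304649233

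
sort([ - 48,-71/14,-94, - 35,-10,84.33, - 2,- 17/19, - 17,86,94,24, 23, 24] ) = [-94  ,-48,-35 , - 17, - 10,-71/14,- 2,-17/19,23,24, 24, 84.33,86,94 ]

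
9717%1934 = 47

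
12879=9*1431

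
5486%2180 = 1126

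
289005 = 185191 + 103814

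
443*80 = 35440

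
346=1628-1282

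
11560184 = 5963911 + 5596273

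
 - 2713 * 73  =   - 198049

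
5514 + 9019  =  14533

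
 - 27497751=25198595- 52696346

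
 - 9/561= - 3/187=- 0.02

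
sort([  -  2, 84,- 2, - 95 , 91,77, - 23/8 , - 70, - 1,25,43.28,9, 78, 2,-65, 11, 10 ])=[ -95, - 70, - 65, - 23/8, - 2, - 2, - 1,2 , 9, 10,11, 25,43.28, 77, 78 , 84 , 91 ]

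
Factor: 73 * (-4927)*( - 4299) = 1546225629 = 3^1*13^1* 73^1  *  379^1*1433^1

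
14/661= 14/661 = 0.02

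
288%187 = 101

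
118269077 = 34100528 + 84168549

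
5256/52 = 1314/13 = 101.08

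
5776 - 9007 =- 3231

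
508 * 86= 43688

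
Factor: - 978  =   - 2^1*3^1*163^1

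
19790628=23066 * 858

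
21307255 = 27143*785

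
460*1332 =612720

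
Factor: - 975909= - 3^1*11^1 * 29573^1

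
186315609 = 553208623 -366893014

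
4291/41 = 4291/41 =104.66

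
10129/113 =10129/113 = 89.64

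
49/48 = 1  +  1/48=1.02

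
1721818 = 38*45311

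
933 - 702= 231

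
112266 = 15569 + 96697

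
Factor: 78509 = 78509^1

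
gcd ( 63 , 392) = 7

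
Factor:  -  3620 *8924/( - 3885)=2^4*3^( - 1)*7^ ( - 1)*23^1*37^( - 1)*97^1*181^1 = 6460976/777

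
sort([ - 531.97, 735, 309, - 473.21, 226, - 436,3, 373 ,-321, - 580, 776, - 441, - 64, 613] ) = [ - 580, - 531.97,-473.21,-441,- 436, - 321, - 64, 3,226, 309, 373,613 , 735, 776]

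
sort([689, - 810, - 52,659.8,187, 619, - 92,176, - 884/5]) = [  -  810,  -  884/5, - 92,-52,176, 187,619 , 659.8,689 ]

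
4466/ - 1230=-4 + 227/615= - 3.63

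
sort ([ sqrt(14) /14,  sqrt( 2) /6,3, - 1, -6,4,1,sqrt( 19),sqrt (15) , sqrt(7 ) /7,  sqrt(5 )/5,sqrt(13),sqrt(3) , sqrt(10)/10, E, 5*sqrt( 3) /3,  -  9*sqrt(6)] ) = [ - 9*sqrt( 6 ) , - 6  , - 1, sqrt (2 )/6,sqrt( 14) /14,  sqrt(10)/10,sqrt(7)/7, sqrt(5) /5 , 1, sqrt(3),E , 5*sqrt( 3)/3,  3, sqrt ( 13 ),sqrt( 15) , 4,sqrt ( 19) ] 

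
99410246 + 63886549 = 163296795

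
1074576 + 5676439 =6751015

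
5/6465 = 1/1293 = 0.00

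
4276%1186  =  718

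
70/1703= 70/1703=0.04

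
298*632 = 188336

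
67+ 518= 585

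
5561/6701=5561/6701 = 0.83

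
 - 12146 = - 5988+-6158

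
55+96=151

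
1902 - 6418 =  - 4516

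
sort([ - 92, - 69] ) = [ - 92, - 69 ]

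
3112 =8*389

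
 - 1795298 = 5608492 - 7403790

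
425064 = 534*796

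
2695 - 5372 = -2677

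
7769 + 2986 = 10755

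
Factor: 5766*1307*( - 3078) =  - 2^2*3^5*19^1*31^2*1307^1 = - 23196306636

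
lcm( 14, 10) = 70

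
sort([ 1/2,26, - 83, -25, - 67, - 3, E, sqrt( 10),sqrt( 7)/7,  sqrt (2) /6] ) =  [  -  83,  -  67,-25, - 3,sqrt( 2)/6, sqrt (7) /7, 1/2, E  ,  sqrt( 10 ), 26] 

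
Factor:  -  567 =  - 3^4*7^1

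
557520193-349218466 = 208301727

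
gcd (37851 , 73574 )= 1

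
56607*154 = 8717478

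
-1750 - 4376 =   -  6126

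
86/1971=86/1971 = 0.04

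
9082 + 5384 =14466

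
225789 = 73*3093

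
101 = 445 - 344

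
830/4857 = 830/4857=0.17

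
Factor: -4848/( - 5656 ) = 2^1*3^1*7^( - 1) = 6/7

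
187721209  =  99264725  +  88456484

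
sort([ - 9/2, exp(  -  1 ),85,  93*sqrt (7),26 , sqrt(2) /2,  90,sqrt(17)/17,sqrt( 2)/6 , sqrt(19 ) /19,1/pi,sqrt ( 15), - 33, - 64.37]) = [- 64.37, - 33,  -  9/2,sqrt( 19) /19,  sqrt( 2 ) /6,  sqrt( 17)/17,  1/pi  ,  exp ( - 1 ),  sqrt(2)/2,sqrt( 15), 26, 85 , 90, 93 * sqrt( 7) ]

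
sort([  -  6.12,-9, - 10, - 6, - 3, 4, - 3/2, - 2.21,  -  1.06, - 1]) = [ - 10, - 9, - 6.12, - 6, -3, - 2.21,  -  3/2, -1.06, - 1,4]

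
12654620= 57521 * 220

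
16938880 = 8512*1990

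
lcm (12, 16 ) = 48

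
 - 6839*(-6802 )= 46518878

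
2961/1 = 2961 = 2961.00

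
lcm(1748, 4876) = 92644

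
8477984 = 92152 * 92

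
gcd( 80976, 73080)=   168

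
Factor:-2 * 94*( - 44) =2^4*11^1 * 47^1 = 8272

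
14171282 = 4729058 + 9442224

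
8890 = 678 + 8212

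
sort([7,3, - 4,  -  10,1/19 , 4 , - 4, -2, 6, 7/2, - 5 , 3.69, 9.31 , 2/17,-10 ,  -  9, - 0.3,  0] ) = [ - 10 , - 10, - 9  ,-5 , - 4, - 4 , - 2, - 0.3, 0 , 1/19,2/17, 3,7/2,3.69, 4 , 6,7 , 9.31] 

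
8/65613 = 8/65613 = 0.00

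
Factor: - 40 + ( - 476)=  -  2^2*3^1*43^1 = - 516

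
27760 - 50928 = -23168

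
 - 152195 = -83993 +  - 68202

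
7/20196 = 7/20196 =0.00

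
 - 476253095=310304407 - 786557502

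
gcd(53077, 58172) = 1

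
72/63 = 8/7 = 1.14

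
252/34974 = 14/1943 = 0.01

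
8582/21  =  408 +2/3 = 408.67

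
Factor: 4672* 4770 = 22285440  =  2^7 * 3^2  *5^1 * 53^1*73^1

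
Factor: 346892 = 2^2*7^1*13^1*953^1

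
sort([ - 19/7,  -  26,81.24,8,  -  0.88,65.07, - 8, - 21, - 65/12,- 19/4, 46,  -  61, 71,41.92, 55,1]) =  [  -  61, - 26, - 21, - 8, - 65/12  , - 19/4 ,  -  19/7,  -  0.88, 1,8,41.92,46,55, 65.07, 71,81.24]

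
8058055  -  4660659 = 3397396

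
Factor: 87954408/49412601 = 9772712/5490289  =  2^3*7^ ( - 1)*784327^( - 1 )*1221589^1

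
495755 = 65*7627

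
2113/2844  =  2113/2844 = 0.74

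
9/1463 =9/1463 = 0.01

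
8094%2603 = 285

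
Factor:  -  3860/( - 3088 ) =2^( - 2 ) * 5^1= 5/4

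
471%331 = 140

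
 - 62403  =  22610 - 85013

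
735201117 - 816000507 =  -80799390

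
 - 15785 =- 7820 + -7965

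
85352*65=5547880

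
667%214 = 25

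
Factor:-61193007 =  - 3^2*6799223^1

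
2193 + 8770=10963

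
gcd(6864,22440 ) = 264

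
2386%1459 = 927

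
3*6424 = 19272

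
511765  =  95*5387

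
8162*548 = 4472776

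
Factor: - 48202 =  - 2^1 * 7^1* 11^1*313^1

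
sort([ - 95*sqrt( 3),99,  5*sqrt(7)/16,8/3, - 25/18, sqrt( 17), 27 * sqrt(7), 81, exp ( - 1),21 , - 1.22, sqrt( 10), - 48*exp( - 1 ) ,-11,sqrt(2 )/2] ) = [ - 95*sqrt( 3), -48*exp( - 1 ),- 11, - 25/18,  -  1.22,exp( - 1 ),sqrt( 2)/2,5* sqrt(7 )/16,8/3, sqrt(10),sqrt(17 ),21, 27*sqrt( 7 ),81 , 99]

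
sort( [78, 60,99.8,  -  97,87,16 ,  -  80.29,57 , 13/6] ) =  [ - 97,- 80.29,  13/6,16,57,60,78,87, 99.8]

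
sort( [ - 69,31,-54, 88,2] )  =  [ - 69, - 54,2,31,88 ]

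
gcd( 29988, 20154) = 6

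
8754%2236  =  2046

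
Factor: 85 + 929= 1014 = 2^1*3^1 * 13^2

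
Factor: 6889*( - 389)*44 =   -  2^2* 11^1*83^2 *389^1 = - 117912124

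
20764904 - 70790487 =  -50025583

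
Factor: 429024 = 2^5*3^1*41^1*109^1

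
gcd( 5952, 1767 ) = 93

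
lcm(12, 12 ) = 12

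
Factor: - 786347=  - 23^1*179^1*191^1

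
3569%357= 356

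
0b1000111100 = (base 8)1074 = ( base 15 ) 282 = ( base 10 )572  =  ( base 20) 18C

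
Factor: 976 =2^4*61^1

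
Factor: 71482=2^1 * 103^1*347^1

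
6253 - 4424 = 1829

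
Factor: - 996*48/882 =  - 2656/49 = - 2^5*7^ ( - 2 )*83^1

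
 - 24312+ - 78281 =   -  102593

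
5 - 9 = - 4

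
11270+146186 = 157456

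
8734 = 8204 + 530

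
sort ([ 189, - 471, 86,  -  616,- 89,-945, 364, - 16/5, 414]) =[  -  945, - 616, - 471,-89 ,-16/5, 86, 189,364, 414 ] 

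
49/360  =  49/360 =0.14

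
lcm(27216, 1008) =27216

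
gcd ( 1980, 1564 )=4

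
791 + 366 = 1157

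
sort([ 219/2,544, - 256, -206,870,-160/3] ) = [ - 256 , - 206, - 160/3, 219/2,544,870 ] 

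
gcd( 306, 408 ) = 102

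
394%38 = 14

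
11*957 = 10527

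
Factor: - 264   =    -  2^3 * 3^1 * 11^1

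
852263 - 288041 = 564222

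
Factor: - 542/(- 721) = 2^1 * 7^ (- 1)*103^( - 1 )*271^1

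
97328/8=12166 = 12166.00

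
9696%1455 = 966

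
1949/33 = 59 + 2/33 = 59.06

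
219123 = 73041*3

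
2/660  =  1/330 =0.00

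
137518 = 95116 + 42402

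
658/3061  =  658/3061=0.21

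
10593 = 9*1177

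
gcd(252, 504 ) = 252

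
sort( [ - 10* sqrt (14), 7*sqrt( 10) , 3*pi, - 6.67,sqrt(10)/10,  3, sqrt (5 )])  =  [ - 10*sqrt( 14), - 6.67, sqrt( 10 )/10,  sqrt( 5),3,3 * pi, 7*sqrt(10 )] 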